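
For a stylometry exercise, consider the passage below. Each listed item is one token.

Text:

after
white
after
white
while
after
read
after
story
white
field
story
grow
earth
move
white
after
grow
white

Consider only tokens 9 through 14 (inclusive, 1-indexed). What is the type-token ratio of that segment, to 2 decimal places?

Segment tokens 9–14: story, white, field, story, grow, earth
Segment N = 6, segment V = 5.
TTR = 5 / 6 = 0.83

0.83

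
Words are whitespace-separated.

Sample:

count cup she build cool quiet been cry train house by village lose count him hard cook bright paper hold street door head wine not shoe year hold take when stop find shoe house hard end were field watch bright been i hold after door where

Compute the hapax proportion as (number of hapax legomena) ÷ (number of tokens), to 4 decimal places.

0.6304

Frequencies: hold:3, count:2, been:2, house:2, hard:2, bright:2, door:2, shoe:2, cup:1, she:1, build:1, cool:1, quiet:1, cry:1, train:1, by:1, village:1, lose:1, him:1, cook:1, … (17 more, each freq 1)
Hapax count = 29; token count = 46.
Ratio = 29 / 46 = 0.6304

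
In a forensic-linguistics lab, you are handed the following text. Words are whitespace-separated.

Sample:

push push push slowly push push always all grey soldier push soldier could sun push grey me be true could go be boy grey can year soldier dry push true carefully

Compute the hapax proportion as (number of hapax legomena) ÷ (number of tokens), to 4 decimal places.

Frequencies: push:8, grey:3, soldier:3, could:2, be:2, true:2, slowly:1, always:1, all:1, sun:1, me:1, go:1, boy:1, can:1, year:1, dry:1, carefully:1
Hapax count = 11; token count = 31.
Ratio = 11 / 31 = 0.3548

0.3548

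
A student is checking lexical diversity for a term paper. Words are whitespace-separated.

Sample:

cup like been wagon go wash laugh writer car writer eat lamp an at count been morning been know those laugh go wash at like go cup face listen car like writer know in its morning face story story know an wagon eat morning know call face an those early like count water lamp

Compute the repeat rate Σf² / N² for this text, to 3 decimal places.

0.047

Frequencies: like:4, know:4, been:3, go:3, writer:3, an:3, morning:3, face:3, cup:2, wagon:2, wash:2, laugh:2, car:2, eat:2, lamp:2, at:2, count:2, those:2, story:2, listen:1, … (5 more, each freq 1)
Σf² = 136; N² = 2916
Repeat rate = 136 / 2916 = 0.047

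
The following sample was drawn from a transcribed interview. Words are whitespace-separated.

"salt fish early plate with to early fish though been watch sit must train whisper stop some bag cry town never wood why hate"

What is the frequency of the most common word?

Frequencies: fish:2, early:2, salt:1, plate:1, with:1, to:1, though:1, been:1, watch:1, sit:1, must:1, train:1, whisper:1, stop:1, some:1, bag:1, cry:1, town:1, never:1, wood:1, … (2 more, each freq 1)
Most common: 'fish' with frequency 2.

2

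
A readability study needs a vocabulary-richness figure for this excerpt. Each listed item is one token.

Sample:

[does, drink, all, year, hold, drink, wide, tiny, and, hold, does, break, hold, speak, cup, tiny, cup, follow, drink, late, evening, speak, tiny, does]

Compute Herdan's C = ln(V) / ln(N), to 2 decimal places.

N = 24, V = 14.
ln(V) = 2.639057, ln(N) = 3.178054
C = 2.639057 / 3.178054 = 0.83

0.83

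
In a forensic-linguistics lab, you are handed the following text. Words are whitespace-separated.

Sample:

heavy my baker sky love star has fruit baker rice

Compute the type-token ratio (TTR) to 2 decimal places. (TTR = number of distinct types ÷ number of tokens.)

N = 10 tokens, V = 9 types.
TTR = V / N = 9 / 10 = 0.90

0.90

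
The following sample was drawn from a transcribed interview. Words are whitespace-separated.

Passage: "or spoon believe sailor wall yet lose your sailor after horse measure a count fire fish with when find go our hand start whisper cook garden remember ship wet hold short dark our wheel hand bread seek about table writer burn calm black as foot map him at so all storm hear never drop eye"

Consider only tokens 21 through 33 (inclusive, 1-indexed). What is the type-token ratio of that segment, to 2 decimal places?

0.92

Segment tokens 21–33: our, hand, start, whisper, cook, garden, remember, ship, wet, hold, short, dark, our
Segment N = 13, segment V = 12.
TTR = 12 / 13 = 0.92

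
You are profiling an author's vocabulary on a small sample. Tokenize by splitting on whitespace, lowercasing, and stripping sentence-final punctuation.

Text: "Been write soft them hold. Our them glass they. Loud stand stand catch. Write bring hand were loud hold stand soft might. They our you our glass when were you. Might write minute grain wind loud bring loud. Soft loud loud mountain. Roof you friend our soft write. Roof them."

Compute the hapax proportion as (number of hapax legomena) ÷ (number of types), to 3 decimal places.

0.391

Frequencies: loud:6, write:4, soft:4, our:4, them:3, stand:3, you:3, hold:2, glass:2, they:2, bring:2, were:2, might:2, roof:2, been:1, catch:1, hand:1, when:1, minute:1, grain:1, … (3 more, each freq 1)
Hapax count = 9; type count = 23.
Ratio = 9 / 23 = 0.391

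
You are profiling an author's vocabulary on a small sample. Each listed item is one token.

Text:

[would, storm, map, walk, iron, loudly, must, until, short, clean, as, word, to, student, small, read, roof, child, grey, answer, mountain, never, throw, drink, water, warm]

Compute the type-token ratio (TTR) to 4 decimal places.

1.0000

N = 26 tokens, V = 26 types.
TTR = V / N = 26 / 26 = 1.0000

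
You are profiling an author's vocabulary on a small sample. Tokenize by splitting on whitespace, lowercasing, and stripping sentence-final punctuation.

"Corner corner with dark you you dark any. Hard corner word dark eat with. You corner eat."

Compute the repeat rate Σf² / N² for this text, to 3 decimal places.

Frequencies: corner:4, dark:3, you:3, with:2, eat:2, any:1, hard:1, word:1
Σf² = 45; N² = 289
Repeat rate = 45 / 289 = 0.156

0.156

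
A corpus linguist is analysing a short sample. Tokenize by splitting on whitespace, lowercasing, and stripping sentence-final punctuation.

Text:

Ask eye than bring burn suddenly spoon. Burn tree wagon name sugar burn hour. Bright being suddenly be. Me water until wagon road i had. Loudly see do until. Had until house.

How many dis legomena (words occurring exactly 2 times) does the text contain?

3

Frequencies: burn:3, until:3, suddenly:2, wagon:2, had:2, ask:1, eye:1, than:1, bring:1, spoon:1, tree:1, name:1, sugar:1, hour:1, bright:1, being:1, be:1, me:1, water:1, road:1, … (5 more, each freq 1)
Words with frequency 2: had, suddenly, wagon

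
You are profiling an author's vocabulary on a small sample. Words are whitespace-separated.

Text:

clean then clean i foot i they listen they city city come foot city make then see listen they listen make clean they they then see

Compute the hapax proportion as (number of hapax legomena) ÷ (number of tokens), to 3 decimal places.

Frequencies: they:5, clean:3, then:3, listen:3, city:3, i:2, foot:2, make:2, see:2, come:1
Hapax count = 1; token count = 26.
Ratio = 1 / 26 = 0.038

0.038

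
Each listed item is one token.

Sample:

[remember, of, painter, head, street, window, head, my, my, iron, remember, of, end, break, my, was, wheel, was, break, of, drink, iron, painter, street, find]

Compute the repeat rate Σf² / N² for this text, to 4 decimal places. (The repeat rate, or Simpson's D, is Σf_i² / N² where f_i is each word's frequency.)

0.0816

Frequencies: of:3, my:3, remember:2, painter:2, head:2, street:2, iron:2, break:2, was:2, window:1, end:1, wheel:1, drink:1, find:1
Σf² = 51; N² = 625
Repeat rate = 51 / 625 = 0.0816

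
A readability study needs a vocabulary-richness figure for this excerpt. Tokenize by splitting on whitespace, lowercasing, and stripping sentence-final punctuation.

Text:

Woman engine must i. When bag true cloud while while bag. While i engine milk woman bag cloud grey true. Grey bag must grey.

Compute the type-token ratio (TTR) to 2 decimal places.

0.46

N = 24 tokens, V = 11 types.
TTR = V / N = 11 / 24 = 0.46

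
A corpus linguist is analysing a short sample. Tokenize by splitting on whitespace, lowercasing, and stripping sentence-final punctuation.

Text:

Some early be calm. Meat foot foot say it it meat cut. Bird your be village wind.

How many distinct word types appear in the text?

Distinct types: {be, bird, calm, cut, early, foot, it, meat, say, some, village, wind, your}
V = 13

13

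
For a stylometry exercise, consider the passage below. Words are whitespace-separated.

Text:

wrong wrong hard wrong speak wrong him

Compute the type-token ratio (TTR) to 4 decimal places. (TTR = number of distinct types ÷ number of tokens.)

0.5714

N = 7 tokens, V = 4 types.
TTR = V / N = 4 / 7 = 0.5714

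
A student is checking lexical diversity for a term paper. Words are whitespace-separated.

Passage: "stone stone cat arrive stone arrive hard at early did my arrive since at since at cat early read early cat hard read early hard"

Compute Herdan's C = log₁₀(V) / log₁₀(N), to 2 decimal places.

N = 25, V = 10.
log₁₀(V) = 1.000000, log₁₀(N) = 1.397940
C = 1.000000 / 1.397940 = 0.72

0.72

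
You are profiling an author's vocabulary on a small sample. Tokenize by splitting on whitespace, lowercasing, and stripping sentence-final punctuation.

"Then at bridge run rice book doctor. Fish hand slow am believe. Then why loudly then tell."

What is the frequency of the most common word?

3

Frequencies: then:3, at:1, bridge:1, run:1, rice:1, book:1, doctor:1, fish:1, hand:1, slow:1, am:1, believe:1, why:1, loudly:1, tell:1
Most common: 'then' with frequency 3.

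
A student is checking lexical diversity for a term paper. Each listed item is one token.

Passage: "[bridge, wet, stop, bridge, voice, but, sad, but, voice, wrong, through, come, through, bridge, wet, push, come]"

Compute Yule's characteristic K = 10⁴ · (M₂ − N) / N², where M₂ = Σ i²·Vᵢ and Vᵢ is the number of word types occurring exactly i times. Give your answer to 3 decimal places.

Frequencies: bridge:3, wet:2, voice:2, but:2, through:2, come:2, stop:1, sad:1, wrong:1, push:1
N = 17. Frequency spectrum: V_1=4, V_2=5, V_3=1
M₂ = 1²·4 + 2²·5 + 3²·1 = 33
K = 10000 × (33 − 17) / 17² = 553.633

553.633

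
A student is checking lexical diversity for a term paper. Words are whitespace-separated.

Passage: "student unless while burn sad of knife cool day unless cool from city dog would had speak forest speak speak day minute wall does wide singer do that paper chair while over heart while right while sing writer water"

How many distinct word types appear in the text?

31

Distinct types: {burn, chair, city, cool, day, do, does, dog, forest, from, had, heart, knife, minute, of, over, paper, right, sad, sing, singer, speak, student, that, unless, wall, water, while, wide, would, writer}
V = 31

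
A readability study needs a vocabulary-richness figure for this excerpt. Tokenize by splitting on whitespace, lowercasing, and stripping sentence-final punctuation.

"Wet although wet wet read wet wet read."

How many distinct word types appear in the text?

Distinct types: {although, read, wet}
V = 3

3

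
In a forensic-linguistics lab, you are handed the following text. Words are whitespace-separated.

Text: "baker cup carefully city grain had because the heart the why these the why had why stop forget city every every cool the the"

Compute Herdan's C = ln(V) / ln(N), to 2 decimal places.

N = 24, V = 15.
ln(V) = 2.708050, ln(N) = 3.178054
C = 2.708050 / 3.178054 = 0.85

0.85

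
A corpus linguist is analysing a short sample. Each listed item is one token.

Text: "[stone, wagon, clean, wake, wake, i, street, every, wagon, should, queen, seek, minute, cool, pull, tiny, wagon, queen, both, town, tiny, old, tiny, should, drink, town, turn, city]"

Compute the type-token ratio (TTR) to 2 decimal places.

0.71

N = 28 tokens, V = 20 types.
TTR = V / N = 20 / 28 = 0.71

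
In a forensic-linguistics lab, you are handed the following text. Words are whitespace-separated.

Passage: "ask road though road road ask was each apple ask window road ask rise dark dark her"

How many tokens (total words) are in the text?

17

Tokens: ask, road, though, road, road, ask, was, each, apple, ask, window, road, ask, rise, dark, dark, her
N = 17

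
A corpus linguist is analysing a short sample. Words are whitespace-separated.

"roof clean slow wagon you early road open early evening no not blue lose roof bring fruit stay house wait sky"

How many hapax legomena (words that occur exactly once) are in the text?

17

Frequencies: roof:2, early:2, clean:1, slow:1, wagon:1, you:1, road:1, open:1, evening:1, no:1, not:1, blue:1, lose:1, bring:1, fruit:1, stay:1, house:1, wait:1, sky:1
Hapax (freq=1): blue, bring, clean, evening, fruit, house, lose, no, not, open, road, sky, slow, stay, wagon, wait, you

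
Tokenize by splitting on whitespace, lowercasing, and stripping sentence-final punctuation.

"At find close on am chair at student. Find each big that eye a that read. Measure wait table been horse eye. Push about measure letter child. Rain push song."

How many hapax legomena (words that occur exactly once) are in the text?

Frequencies: at:2, find:2, that:2, eye:2, measure:2, push:2, close:1, on:1, am:1, chair:1, student:1, each:1, big:1, a:1, read:1, wait:1, table:1, been:1, horse:1, about:1, … (4 more, each freq 1)
Hapax (freq=1): a, about, am, been, big, chair, child, close, each, horse, letter, on, rain, read, song, student, table, wait

18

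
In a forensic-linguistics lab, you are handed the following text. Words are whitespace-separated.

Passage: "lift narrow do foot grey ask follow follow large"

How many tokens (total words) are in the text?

Tokens: lift, narrow, do, foot, grey, ask, follow, follow, large
N = 9

9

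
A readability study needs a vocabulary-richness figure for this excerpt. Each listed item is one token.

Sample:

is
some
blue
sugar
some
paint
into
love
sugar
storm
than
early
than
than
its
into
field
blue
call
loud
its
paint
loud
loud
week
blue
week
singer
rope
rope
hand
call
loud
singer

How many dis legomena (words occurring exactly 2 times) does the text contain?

Frequencies: loud:4, blue:3, than:3, some:2, sugar:2, paint:2, into:2, its:2, call:2, week:2, singer:2, rope:2, is:1, love:1, storm:1, early:1, field:1, hand:1
Words with frequency 2: call, into, its, paint, rope, singer, some, sugar, week

9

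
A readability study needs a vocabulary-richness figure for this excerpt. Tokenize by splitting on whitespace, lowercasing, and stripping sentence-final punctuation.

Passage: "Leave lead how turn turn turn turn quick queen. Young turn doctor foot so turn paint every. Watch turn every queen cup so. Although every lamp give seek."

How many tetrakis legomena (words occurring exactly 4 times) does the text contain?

0

Frequencies: turn:7, every:3, queen:2, so:2, leave:1, lead:1, how:1, quick:1, young:1, doctor:1, foot:1, paint:1, watch:1, cup:1, although:1, lamp:1, give:1, seek:1
Words with frequency 4: (none)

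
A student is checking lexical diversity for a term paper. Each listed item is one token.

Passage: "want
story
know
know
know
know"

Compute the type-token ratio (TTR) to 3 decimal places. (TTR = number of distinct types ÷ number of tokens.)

N = 6 tokens, V = 3 types.
TTR = V / N = 3 / 6 = 0.500

0.500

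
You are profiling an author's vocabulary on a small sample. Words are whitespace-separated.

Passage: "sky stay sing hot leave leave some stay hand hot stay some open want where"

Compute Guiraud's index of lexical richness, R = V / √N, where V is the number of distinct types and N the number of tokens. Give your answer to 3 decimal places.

N = 15, V = 10.
√N = 3.872983
R = 10 / 3.872983 = 2.582

2.582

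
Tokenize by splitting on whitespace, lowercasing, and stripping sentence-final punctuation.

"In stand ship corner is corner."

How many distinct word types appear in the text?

Distinct types: {corner, in, is, ship, stand}
V = 5

5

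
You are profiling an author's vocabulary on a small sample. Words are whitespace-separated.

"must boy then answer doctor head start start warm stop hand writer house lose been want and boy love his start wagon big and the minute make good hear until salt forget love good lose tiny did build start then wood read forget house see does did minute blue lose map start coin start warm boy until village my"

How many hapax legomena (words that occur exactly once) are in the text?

27

Frequencies: start:6, boy:3, lose:3, then:2, warm:2, house:2, and:2, love:2, minute:2, good:2, until:2, forget:2, did:2, must:1, answer:1, doctor:1, head:1, stop:1, hand:1, writer:1, … (20 more, each freq 1)
Hapax (freq=1): answer, been, big, blue, build, coin, doctor, does, hand, head, hear, his, make, map, must, my, read, salt, see, stop, the, tiny, village, wagon, want, wood, writer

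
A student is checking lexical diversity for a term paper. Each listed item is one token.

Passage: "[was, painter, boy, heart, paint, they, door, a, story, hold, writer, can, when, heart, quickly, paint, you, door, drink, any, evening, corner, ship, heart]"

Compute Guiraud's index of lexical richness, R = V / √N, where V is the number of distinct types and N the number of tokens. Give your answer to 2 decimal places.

4.08

N = 24, V = 20.
√N = 4.898979
R = 20 / 4.898979 = 4.08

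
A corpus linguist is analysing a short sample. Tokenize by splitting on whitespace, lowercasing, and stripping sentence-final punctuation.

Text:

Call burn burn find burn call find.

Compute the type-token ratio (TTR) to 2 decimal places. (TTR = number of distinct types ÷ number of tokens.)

0.43

N = 7 tokens, V = 3 types.
TTR = V / N = 3 / 7 = 0.43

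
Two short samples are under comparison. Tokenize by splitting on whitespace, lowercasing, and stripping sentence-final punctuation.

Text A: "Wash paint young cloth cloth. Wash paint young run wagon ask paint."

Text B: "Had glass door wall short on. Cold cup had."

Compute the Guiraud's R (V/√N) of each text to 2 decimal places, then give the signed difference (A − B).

A: V=7, N=12, R=2.02
B: V=8, N=9, R=2.67
Difference = 2.02 − 2.67 = -0.65

-0.65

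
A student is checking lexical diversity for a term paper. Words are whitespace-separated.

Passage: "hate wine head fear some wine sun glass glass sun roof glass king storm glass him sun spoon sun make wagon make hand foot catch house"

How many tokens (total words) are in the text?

26

Tokens: hate, wine, head, fear, some, wine, sun, glass, glass, sun, roof, glass, king, storm, glass, him, sun, spoon, sun, make, wagon, make, hand, foot, catch, house
N = 26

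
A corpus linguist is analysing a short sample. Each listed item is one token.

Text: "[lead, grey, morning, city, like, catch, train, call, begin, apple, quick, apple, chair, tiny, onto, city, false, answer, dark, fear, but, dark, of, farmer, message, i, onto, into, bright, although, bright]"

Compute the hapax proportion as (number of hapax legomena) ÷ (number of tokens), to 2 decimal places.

0.68

Frequencies: city:2, apple:2, onto:2, dark:2, bright:2, lead:1, grey:1, morning:1, like:1, catch:1, train:1, call:1, begin:1, quick:1, chair:1, tiny:1, false:1, answer:1, fear:1, but:1, … (6 more, each freq 1)
Hapax count = 21; token count = 31.
Ratio = 21 / 31 = 0.68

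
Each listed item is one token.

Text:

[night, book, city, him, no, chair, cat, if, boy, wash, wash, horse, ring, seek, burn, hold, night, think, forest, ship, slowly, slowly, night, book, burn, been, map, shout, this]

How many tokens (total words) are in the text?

Tokens: night, book, city, him, no, chair, cat, if, boy, wash, wash, horse, ring, seek, burn, hold, night, think, forest, ship, slowly, slowly, night, book, burn, been, map, shout, this
N = 29

29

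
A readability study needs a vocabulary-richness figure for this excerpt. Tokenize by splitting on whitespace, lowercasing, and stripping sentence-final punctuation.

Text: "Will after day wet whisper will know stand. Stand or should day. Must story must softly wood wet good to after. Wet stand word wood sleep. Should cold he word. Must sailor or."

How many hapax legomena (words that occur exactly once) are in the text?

Frequencies: wet:3, stand:3, must:3, will:2, after:2, day:2, or:2, should:2, wood:2, word:2, whisper:1, know:1, story:1, softly:1, good:1, to:1, sleep:1, cold:1, he:1, sailor:1
Hapax (freq=1): cold, good, he, know, sailor, sleep, softly, story, to, whisper

10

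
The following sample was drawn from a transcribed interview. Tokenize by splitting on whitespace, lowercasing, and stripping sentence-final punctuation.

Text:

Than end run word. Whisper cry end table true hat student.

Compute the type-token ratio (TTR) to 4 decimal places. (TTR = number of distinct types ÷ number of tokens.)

N = 11 tokens, V = 10 types.
TTR = V / N = 10 / 11 = 0.9091

0.9091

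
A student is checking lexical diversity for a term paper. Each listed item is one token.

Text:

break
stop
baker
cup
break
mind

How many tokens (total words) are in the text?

6

Tokens: break, stop, baker, cup, break, mind
N = 6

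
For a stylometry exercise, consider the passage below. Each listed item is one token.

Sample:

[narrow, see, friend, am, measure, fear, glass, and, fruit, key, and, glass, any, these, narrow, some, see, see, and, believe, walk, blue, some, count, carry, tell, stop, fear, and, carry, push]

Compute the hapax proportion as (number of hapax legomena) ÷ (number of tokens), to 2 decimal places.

0.45

Frequencies: and:4, see:3, narrow:2, fear:2, glass:2, some:2, carry:2, friend:1, am:1, measure:1, fruit:1, key:1, any:1, these:1, believe:1, walk:1, blue:1, count:1, tell:1, stop:1, … (1 more, each freq 1)
Hapax count = 14; token count = 31.
Ratio = 14 / 31 = 0.45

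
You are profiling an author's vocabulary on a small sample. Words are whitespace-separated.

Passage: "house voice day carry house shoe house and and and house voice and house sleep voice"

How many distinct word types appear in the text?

7

Distinct types: {and, carry, day, house, shoe, sleep, voice}
V = 7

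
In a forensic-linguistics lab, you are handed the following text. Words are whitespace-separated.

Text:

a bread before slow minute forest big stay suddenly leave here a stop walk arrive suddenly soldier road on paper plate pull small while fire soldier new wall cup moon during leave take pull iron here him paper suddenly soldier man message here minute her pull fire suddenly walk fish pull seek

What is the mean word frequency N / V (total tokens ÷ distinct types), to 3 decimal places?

N = 52 tokens, V = 36 types.
Mean frequency = N / V = 52 / 36 = 1.444

1.444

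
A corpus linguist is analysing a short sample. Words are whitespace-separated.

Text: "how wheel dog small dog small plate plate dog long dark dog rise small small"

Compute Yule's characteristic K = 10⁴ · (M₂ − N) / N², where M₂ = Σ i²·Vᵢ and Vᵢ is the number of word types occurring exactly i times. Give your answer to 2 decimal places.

Frequencies: dog:4, small:4, plate:2, how:1, wheel:1, long:1, dark:1, rise:1
N = 15. Frequency spectrum: V_1=5, V_2=1, V_4=2
M₂ = 1²·5 + 2²·1 + 4²·2 = 41
K = 10000 × (41 − 15) / 15² = 1155.56

1155.56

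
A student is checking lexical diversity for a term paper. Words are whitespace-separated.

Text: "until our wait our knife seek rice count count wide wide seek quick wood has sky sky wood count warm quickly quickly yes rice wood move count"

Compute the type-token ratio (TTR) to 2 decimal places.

N = 27 tokens, V = 16 types.
TTR = V / N = 16 / 27 = 0.59

0.59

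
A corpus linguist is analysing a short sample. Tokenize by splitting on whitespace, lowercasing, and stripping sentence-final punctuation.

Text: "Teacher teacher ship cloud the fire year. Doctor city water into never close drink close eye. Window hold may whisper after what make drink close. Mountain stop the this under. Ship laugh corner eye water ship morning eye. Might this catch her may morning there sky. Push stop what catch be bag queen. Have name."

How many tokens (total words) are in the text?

55

Tokens: teacher, teacher, ship, cloud, the, fire, year, doctor, city, water, into, never, close, drink, close, eye, window, hold, may, whisper, after, what, make, drink, close, mountain, stop, the, this, under, ship, laugh, corner, eye, water, ship, morning, eye, might, this, catch, her, may, morning, there, sky, push, stop, what, catch, be, bag, queen, have, name
N = 55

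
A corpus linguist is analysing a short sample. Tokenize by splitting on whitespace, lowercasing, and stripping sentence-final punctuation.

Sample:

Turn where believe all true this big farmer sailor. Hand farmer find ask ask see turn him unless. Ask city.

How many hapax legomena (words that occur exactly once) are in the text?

13

Frequencies: ask:3, turn:2, farmer:2, where:1, believe:1, all:1, true:1, this:1, big:1, sailor:1, hand:1, find:1, see:1, him:1, unless:1, city:1
Hapax (freq=1): all, believe, big, city, find, hand, him, sailor, see, this, true, unless, where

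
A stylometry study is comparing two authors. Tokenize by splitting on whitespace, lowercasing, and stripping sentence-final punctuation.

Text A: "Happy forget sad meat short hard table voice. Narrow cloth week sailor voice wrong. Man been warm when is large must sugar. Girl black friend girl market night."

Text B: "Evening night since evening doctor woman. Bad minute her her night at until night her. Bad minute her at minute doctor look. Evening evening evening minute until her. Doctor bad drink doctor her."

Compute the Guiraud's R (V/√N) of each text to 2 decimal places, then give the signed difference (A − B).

A: V=26, N=28, R=4.91
B: V=12, N=33, R=2.09
Difference = 4.91 − 2.09 = 2.82

2.82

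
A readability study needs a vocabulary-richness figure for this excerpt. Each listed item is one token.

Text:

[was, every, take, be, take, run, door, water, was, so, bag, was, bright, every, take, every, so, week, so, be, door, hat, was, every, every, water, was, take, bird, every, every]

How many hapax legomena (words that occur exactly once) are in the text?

Frequencies: every:7, was:5, take:4, so:3, be:2, door:2, water:2, run:1, bag:1, bright:1, week:1, hat:1, bird:1
Hapax (freq=1): bag, bird, bright, hat, run, week

6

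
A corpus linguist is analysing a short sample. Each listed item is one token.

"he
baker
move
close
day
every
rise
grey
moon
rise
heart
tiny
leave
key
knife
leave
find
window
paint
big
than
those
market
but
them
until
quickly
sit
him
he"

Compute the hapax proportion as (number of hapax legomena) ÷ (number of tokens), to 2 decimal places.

Frequencies: he:2, rise:2, leave:2, baker:1, move:1, close:1, day:1, every:1, grey:1, moon:1, heart:1, tiny:1, key:1, knife:1, find:1, window:1, paint:1, big:1, than:1, those:1, … (7 more, each freq 1)
Hapax count = 24; token count = 30.
Ratio = 24 / 30 = 0.80

0.80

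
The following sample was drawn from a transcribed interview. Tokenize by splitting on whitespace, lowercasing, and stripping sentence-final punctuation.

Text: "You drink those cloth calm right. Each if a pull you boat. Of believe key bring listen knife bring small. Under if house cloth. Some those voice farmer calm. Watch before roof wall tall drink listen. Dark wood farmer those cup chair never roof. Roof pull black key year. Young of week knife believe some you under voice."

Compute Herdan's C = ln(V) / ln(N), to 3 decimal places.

0.889

N = 58, V = 37.
ln(V) = 3.610918, ln(N) = 4.060443
C = 3.610918 / 4.060443 = 0.889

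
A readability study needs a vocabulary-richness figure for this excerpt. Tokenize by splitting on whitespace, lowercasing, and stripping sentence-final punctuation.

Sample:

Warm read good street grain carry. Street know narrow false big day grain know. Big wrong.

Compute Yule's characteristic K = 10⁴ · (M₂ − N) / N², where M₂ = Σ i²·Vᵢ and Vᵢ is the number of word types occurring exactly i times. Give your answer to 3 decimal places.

312.500

Frequencies: street:2, grain:2, know:2, big:2, warm:1, read:1, good:1, carry:1, narrow:1, false:1, day:1, wrong:1
N = 16. Frequency spectrum: V_1=8, V_2=4
M₂ = 1²·8 + 2²·4 = 24
K = 10000 × (24 − 16) / 16² = 312.500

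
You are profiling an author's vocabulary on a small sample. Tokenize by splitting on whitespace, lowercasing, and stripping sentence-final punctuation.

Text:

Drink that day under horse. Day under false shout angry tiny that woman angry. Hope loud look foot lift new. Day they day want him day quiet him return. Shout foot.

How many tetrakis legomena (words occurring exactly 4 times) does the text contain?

Frequencies: day:5, that:2, under:2, shout:2, angry:2, foot:2, him:2, drink:1, horse:1, false:1, tiny:1, woman:1, hope:1, loud:1, look:1, lift:1, new:1, they:1, want:1, quiet:1, … (1 more, each freq 1)
Words with frequency 4: (none)

0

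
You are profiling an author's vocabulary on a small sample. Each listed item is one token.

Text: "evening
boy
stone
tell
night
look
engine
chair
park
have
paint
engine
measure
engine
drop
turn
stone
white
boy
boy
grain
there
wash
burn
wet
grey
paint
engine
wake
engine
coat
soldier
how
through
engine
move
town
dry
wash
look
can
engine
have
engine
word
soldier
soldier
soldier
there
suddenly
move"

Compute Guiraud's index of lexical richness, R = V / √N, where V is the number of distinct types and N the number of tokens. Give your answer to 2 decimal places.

4.48

N = 51, V = 32.
√N = 7.141428
R = 32 / 7.141428 = 4.48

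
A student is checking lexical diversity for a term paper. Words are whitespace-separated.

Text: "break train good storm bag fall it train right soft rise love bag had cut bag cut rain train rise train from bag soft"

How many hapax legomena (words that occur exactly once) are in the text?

Frequencies: train:4, bag:4, soft:2, rise:2, cut:2, break:1, good:1, storm:1, fall:1, it:1, right:1, love:1, had:1, rain:1, from:1
Hapax (freq=1): break, fall, from, good, had, it, love, rain, right, storm

10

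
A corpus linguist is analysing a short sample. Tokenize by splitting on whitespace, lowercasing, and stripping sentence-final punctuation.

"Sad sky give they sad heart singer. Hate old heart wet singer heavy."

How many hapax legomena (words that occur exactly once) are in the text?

Frequencies: sad:2, heart:2, singer:2, sky:1, give:1, they:1, hate:1, old:1, wet:1, heavy:1
Hapax (freq=1): give, hate, heavy, old, sky, they, wet

7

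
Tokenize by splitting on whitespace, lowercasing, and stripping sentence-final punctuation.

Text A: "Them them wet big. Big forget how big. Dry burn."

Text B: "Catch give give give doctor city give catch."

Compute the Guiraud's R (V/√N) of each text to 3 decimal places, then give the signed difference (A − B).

0.800

A: V=7, N=10, R=2.214
B: V=4, N=8, R=1.414
Difference = 2.214 − 1.414 = 0.800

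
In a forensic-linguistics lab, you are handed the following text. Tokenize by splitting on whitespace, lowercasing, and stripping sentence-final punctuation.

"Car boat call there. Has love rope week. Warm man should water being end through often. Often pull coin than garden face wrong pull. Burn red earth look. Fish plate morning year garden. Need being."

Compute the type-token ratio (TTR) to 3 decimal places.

N = 35 tokens, V = 31 types.
TTR = V / N = 31 / 35 = 0.886

0.886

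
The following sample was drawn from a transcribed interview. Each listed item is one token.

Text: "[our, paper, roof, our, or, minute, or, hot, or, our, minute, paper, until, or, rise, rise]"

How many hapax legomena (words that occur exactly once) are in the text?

3

Frequencies: or:4, our:3, paper:2, minute:2, rise:2, roof:1, hot:1, until:1
Hapax (freq=1): hot, roof, until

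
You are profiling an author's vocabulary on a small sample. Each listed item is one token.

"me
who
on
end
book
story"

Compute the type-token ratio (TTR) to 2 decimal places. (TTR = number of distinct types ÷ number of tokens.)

N = 6 tokens, V = 6 types.
TTR = V / N = 6 / 6 = 1.00

1.00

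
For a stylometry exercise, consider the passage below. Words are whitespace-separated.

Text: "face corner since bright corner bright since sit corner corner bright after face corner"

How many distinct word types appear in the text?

Distinct types: {after, bright, corner, face, since, sit}
V = 6

6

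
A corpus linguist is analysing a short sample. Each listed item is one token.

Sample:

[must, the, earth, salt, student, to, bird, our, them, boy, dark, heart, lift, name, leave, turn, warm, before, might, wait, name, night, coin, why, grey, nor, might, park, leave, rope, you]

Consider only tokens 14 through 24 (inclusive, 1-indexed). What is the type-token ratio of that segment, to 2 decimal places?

0.91

Segment tokens 14–24: name, leave, turn, warm, before, might, wait, name, night, coin, why
Segment N = 11, segment V = 10.
TTR = 10 / 11 = 0.91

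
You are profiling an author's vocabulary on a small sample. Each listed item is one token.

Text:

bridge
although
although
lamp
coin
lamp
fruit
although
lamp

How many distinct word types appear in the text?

5

Distinct types: {although, bridge, coin, fruit, lamp}
V = 5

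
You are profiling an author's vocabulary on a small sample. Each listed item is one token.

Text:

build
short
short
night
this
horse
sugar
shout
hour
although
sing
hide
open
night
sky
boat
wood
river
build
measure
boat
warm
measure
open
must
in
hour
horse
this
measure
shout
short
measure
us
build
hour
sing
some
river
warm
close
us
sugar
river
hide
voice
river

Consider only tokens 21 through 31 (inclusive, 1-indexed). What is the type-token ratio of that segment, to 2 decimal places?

0.91

Segment tokens 21–31: boat, warm, measure, open, must, in, hour, horse, this, measure, shout
Segment N = 11, segment V = 10.
TTR = 10 / 11 = 0.91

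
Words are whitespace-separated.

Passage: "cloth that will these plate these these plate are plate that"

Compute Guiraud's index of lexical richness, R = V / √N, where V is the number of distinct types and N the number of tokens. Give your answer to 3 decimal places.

1.809

N = 11, V = 6.
√N = 3.316625
R = 6 / 3.316625 = 1.809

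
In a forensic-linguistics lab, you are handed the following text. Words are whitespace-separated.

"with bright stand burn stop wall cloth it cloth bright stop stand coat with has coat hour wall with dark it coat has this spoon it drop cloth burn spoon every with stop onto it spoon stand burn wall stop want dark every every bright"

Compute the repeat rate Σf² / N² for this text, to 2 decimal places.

Frequencies: with:4, stop:4, it:4, bright:3, stand:3, burn:3, wall:3, cloth:3, coat:3, spoon:3, every:3, has:2, dark:2, hour:1, this:1, drop:1, onto:1, want:1
Σf² = 133; N² = 2025
Repeat rate = 133 / 2025 = 0.07

0.07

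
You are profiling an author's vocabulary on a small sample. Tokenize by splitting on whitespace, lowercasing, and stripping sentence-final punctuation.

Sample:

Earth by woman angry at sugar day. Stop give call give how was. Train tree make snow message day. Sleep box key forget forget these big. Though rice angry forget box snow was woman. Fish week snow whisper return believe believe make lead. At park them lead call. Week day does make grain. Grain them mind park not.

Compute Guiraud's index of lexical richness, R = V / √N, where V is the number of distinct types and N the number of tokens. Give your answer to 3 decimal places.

4.858

N = 58, V = 37.
√N = 7.615773
R = 37 / 7.615773 = 4.858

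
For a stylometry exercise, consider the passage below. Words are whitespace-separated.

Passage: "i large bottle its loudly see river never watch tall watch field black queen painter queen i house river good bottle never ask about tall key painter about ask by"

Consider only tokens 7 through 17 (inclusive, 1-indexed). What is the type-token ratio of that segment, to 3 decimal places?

Segment tokens 7–17: river, never, watch, tall, watch, field, black, queen, painter, queen, i
Segment N = 11, segment V = 9.
TTR = 9 / 11 = 0.818

0.818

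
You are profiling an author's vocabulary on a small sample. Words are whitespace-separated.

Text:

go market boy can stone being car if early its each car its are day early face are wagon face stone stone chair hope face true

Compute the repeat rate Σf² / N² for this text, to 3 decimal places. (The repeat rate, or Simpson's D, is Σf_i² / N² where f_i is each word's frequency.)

Frequencies: stone:3, face:3, car:2, early:2, its:2, are:2, go:1, market:1, boy:1, can:1, being:1, if:1, each:1, day:1, wagon:1, chair:1, hope:1, true:1
Σf² = 46; N² = 676
Repeat rate = 46 / 676 = 0.068

0.068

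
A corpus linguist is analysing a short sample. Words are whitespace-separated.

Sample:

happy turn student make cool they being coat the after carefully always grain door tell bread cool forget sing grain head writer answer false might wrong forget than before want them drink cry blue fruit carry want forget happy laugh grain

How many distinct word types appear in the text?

34

Distinct types: {after, always, answer, before, being, blue, bread, carefully, carry, coat, cool, cry, door, drink, false, forget, fruit, grain, happy, head, laugh, make, might, sing, student, tell, than, the, them, they, turn, want, writer, wrong}
V = 34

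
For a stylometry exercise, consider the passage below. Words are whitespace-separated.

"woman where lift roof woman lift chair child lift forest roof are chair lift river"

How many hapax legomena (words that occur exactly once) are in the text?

5

Frequencies: lift:4, woman:2, roof:2, chair:2, where:1, child:1, forest:1, are:1, river:1
Hapax (freq=1): are, child, forest, river, where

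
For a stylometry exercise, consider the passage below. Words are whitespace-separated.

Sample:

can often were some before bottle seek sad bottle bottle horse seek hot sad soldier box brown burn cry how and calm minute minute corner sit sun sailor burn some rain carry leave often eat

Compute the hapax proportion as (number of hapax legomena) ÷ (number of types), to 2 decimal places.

Frequencies: bottle:3, often:2, some:2, seek:2, sad:2, burn:2, minute:2, can:1, were:1, before:1, horse:1, hot:1, soldier:1, box:1, brown:1, cry:1, how:1, and:1, calm:1, corner:1, … (7 more, each freq 1)
Hapax count = 20; type count = 27.
Ratio = 20 / 27 = 0.74

0.74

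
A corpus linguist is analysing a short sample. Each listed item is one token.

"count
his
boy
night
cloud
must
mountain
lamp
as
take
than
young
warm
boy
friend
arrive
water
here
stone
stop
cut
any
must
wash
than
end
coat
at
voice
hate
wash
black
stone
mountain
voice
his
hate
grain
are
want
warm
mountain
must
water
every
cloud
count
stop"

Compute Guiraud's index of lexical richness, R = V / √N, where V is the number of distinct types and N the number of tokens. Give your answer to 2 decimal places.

4.62

N = 48, V = 32.
√N = 6.928203
R = 32 / 6.928203 = 4.62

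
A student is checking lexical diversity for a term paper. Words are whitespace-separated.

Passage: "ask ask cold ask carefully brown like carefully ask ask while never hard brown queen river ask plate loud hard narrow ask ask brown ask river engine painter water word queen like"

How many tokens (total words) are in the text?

32

Tokens: ask, ask, cold, ask, carefully, brown, like, carefully, ask, ask, while, never, hard, brown, queen, river, ask, plate, loud, hard, narrow, ask, ask, brown, ask, river, engine, painter, water, word, queen, like
N = 32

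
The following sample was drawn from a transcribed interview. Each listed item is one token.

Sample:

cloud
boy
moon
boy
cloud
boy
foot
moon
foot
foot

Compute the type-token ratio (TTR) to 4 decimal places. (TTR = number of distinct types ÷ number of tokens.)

0.4000

N = 10 tokens, V = 4 types.
TTR = V / N = 4 / 10 = 0.4000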